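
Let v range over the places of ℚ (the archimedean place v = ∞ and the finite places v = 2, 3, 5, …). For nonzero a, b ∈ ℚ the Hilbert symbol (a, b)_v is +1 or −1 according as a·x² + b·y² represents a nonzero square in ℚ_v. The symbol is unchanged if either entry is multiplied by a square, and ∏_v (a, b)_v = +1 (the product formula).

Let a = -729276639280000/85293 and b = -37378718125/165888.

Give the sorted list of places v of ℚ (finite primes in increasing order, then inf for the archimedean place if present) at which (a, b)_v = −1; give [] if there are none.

(a, b) ≡ (-4837038934, -413882) mod (ℚ^×)²; places V = {2, 3, 5, 7, 13, 17, 29, 31, 37, 47, ∞}.
(a,b)_∞: sgn(-4837038934)=−, sgn(-413882)=−, so -1.
(a,b)_7: α=3, u≡5; β=1, v≡3 (mod 7); (5|7)=-1, (3|7)=-1; sign (−1)^1·-1^1·-1^3 = -1.
(a,b)_5: α=4, u≡4; β=4, v≡2 (mod 5); (4|5)=+1, (2|5)=-1; sign (−1)^0·+1^4·-1^4 = +1.
(a,b)_47: α=1, u≡4; β=1, v≡40 (mod 47); (4|47)=+1, (40|47)=-1; sign (−1)^1·+1^1·-1^1 = +1.
(a,b)_13: α=-1, u≡8; β=0, v≡12 (mod 13); (8|13)=-1, (12|13)=+1; sign (−1)^0·-1^0·+1^-1 = +1.
(a,b)_3: α=-8, u≡2; β=-4, v≡1 (mod 3); (2|3)=-1, (1|3)=+1; sign (−1)^0·-1^-4·+1^-8 = +1.
(a,b)_31: α=1, u≡30; β=0, v≡23 (mod 31); (30|31)=-1, (23|31)=-1; sign (−1)^0·-1^0·-1^1 = -1.
(a,b)_29: α=1, u≡18; β=0, v≡23 (mod 29); (18|29)=-1, (23|29)=+1; sign (−1)^0·-1^0·+1^1 = +1.
(a,b)_2: α=7, β=-11; u≡5, v≡3 (mod 8); ε(u)ε(v)=0·1, αω(v)=7·1, βω(u)=-11·1; sum ≡ 0  ⇒  +1.
(a,b)_37: α=1, u≡35; β=1, v≡1 (mod 37); (35|37)=-1, (1|37)=+1; sign (−1)^0·-1^1·+1^1 = -1.
(a,b)_17: α=1, u≡2; β=3, v≡2 (mod 17); (2|17)=+1, (2|17)=+1; sign (−1)^0·+1^3·+1^1 = +1.
Ram(-4837038934, -413882) = {7, 31, 37, ∞}; no ℚ_7-point on the conic.

[7, 31, 37, inf]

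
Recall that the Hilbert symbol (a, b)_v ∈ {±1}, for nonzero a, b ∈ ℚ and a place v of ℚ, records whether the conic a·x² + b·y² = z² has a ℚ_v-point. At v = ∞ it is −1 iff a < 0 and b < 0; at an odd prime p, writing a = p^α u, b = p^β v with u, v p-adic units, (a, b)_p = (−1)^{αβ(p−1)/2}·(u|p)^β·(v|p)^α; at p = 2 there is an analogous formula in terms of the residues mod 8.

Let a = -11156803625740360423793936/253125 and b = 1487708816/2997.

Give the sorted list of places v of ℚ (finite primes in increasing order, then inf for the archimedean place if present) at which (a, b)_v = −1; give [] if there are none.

[5, 19]

(a, b) ≡ (-1045, 7733) mod (ℚ^×)²; places V = {2, 3, 5, 11, 19, 23, 29, 37, ∞}.
(a,b)_∞: sgn(-1045)=−, sgn(7733)=+, so +1.
(a,b)_5: α=-5, u≡4; β=0, v≡3 (mod 5); (4|5)=+1, (3|5)=-1; sign (−1)^0·+1^0·-1^-5 = -1.
(a,b)_2: α=4, β=4; u≡3, v≡5 (mod 8); ε(u)ε(v)=1·0, αω(v)=4·1, βω(u)=4·1; sum ≡ 0  ⇒  +1.
(a,b)_37: α=2, u≡11; β=-1, v≡2 (mod 37); (11|37)=+1, (2|37)=-1; sign (−1)^0·+1^-1·-1^2 = +1.
(a,b)_23: α=4, u≡8; β=2, v≡20 (mod 23); (8|23)=+1, (20|23)=-1; sign (−1)^0·+1^2·-1^4 = +1.
(a,b)_29: α=6, u≡20; β=2, v≡15 (mod 29); (20|29)=+1, (15|29)=-1; sign (−1)^0·+1^2·-1^6 = +1.
(a,b)_11: α=5, u≡9; β=1, v≡7 (mod 11); (9|11)=+1, (7|11)=-1; sign (−1)^1·+1^1·-1^5 = +1.
(a,b)_19: α=1, u≡12; β=1, v≡15 (mod 19); (12|19)=-1, (15|19)=-1; sign (−1)^1·-1^1·-1^1 = -1.
(a,b)_3: α=-4, u≡2; β=-4, v≡2 (mod 3); (2|3)=-1, (2|3)=-1; sign (−1)^0·-1^-4·-1^-4 = +1.
|Ram(-1045, 7733)| = 2, even; anisotropic at {5, 19}.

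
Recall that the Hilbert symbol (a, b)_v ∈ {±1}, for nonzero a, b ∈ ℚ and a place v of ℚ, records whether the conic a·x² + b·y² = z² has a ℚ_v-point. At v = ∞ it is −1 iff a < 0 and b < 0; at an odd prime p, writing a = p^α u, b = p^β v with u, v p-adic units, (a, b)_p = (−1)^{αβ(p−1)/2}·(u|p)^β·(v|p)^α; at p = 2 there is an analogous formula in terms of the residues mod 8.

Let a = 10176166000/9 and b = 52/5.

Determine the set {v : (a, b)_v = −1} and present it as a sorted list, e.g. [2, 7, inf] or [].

(a, b) ≡ (150535, 65) mod (ℚ^×)²; places V = {2, 3, 5, 7, 11, 13, 17, 23, ∞}.
(a,b)_11: α=1, u≡3; β=0, v≡6 (mod 11); (3|11)=+1, (6|11)=-1; sign (−1)^0·+1^0·-1^1 = -1.
(a,b)_23: α=1, u≡12; β=0, v≡15 (mod 23); (12|23)=+1, (15|23)=-1; sign (−1)^0·+1^0·-1^1 = -1.
(a,b)_17: α=1, u≡2; β=0, v≡7 (mod 17); (2|17)=+1, (7|17)=-1; sign (−1)^0·+1^0·-1^1 = -1.
(a,b)_3: α=-2, u≡1; β=0, v≡2 (mod 3); (1|3)=+1, (2|3)=-1; sign (−1)^0·+1^0·-1^-2 = +1.
(a,b)_2: α=4, β=2; u≡7, v≡1 (mod 8); ε(u)ε(v)=1·0, αω(v)=4·0, βω(u)=2·0; sum ≡ 0  ⇒  +1.
(a,b)_∞: sgn(150535)=+, sgn(65)=+, so +1.
(a,b)_13: α=2, u≡6; β=1, v≡6 (mod 13); (6|13)=-1, (6|13)=-1; sign (−1)^0·-1^1·-1^2 = -1.
(a,b)_5: α=3, u≡2; β=-1, v≡2 (mod 5); (2|5)=-1, (2|5)=-1; sign (−1)^0·-1^-1·-1^3 = +1.
(a,b)_7: α=1, u≡4; β=0, v≡2 (mod 7); (4|7)=+1, (2|7)=+1; sign (−1)^0·+1^0·+1^1 = +1.
(150535, 65 / ℚ) ramifies at {11, 13, 17, 23}: a division algebra.

[11, 13, 17, 23]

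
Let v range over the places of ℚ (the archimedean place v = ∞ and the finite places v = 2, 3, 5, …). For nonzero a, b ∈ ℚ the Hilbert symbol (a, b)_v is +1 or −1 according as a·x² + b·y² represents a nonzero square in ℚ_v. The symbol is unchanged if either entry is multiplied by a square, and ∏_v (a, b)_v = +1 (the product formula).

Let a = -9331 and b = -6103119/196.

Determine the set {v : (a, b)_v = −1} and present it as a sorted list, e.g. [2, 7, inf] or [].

[3, 7, 23, 31, 43, inf]

(a, b) ≡ (-9331, -50439) mod (ℚ^×)²; places V = {2, 3, 7, 11, 17, 23, 31, 43, ∞}.
(a,b)_3: α=0, u≡2; β=1, v≡2 (mod 3); (2|3)=-1, (2|3)=-1; sign (−1)^0·-1^1·-1^0 = -1.
(a,b)_23: α=0, u≡7; β=1, v≡19 (mod 23); (7|23)=-1, (19|23)=-1; sign (−1)^0·-1^1·-1^0 = -1.
(a,b)_11: α=0, u≡8; β=2, v≡2 (mod 11); (8|11)=-1, (2|11)=-1; sign (−1)^0·-1^2·-1^0 = +1.
(a,b)_17: α=0, u≡2; β=1, v≡15 (mod 17); (2|17)=+1, (15|17)=+1; sign (−1)^0·+1^1·+1^0 = +1.
(a,b)_7: α=1, u≡4; β=-2, v≡5 (mod 7); (4|7)=+1, (5|7)=-1; sign (−1)^0·+1^-2·-1^1 = -1.
(a,b)_43: α=1, u≡41; β=1, v≡4 (mod 43); (41|43)=+1, (4|43)=+1; sign (−1)^1·+1^1·+1^1 = -1.
(a,b)_2: α=0, β=-2; u≡5, v≡1 (mod 8); ε(u)ε(v)=0·0, αω(v)=0·0, βω(u)=-2·1; sum ≡ 0  ⇒  +1.
(a,b)_31: α=1, u≡9; β=0, v≡13 (mod 31); (9|31)=+1, (13|31)=-1; sign (−1)^0·+1^0·-1^1 = -1.
(a,b)_∞: sgn(-9331)=−, sgn(-50439)=−, so -1.
(-9331, -50439 / ℚ) ramifies at {3, 7, 23, 31, 43, ∞}: a division algebra.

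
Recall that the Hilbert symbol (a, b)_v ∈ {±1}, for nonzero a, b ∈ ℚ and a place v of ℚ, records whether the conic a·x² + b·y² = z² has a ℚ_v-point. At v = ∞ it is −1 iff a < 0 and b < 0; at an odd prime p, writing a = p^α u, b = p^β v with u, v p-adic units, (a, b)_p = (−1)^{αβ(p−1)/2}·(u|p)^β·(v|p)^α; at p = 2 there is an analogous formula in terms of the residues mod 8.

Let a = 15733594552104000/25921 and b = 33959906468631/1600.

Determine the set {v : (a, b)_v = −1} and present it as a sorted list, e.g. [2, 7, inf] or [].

[11, 13, 29, 37]

(a, b) ≡ (2301585, 153439) mod (ℚ^×)²; places V = {2, 3, 5, 7, 11, 13, 19, 23, 29, 37, 53, ∞}.
(a,b)_3: α=3, u≡2; β=6, v≡1 (mod 3); (2|3)=-1, (1|3)=+1; sign (−1)^0·-1^6·+1^3 = +1.
(a,b)_19: α=0, u≡9; β=2, v≡18 (mod 19); (9|19)=+1, (18|19)=-1; sign (−1)^0·+1^2·-1^0 = +1.
(a,b)_53: α=2, u≡38; β=0, v≡7 (mod 53); (38|53)=+1, (7|53)=+1; sign (−1)^0·+1^0·+1^2 = +1.
(a,b)_∞: sgn(2301585)=+, sgn(153439)=+, so +1.
(a,b)_37: α=1, u≡17; β=1, v≡3 (mod 37); (17|37)=-1, (3|37)=+1; sign (−1)^0·-1^1·+1^1 = -1.
(a,b)_13: α=3, u≡5; β=1, v≡1 (mod 13); (5|13)=-1, (1|13)=+1; sign (−1)^0·-1^1·+1^3 = -1.
(a,b)_2: α=6, β=-6; u≡1, v≡7 (mod 8); ε(u)ε(v)=0·1, αω(v)=6·0, βω(u)=-6·0; sum ≡ 0  ⇒  +1.
(a,b)_23: α=-2, u≡14; β=0, v≡18 (mod 23); (14|23)=-1, (18|23)=+1; sign (−1)^0·-1^0·+1^-2 = +1.
(a,b)_29: α=1, u≡19; β=3, v≡25 (mod 29); (19|29)=-1, (25|29)=+1; sign (−1)^0·-1^3·+1^1 = -1.
(a,b)_5: α=3, u≡2; β=-2, v≡4 (mod 5); (2|5)=-1, (4|5)=+1; sign (−1)^0·-1^-2·+1^3 = +1.
(a,b)_7: α=-2, u≡3; β=0, v≡6 (mod 7); (3|7)=-1, (6|7)=-1; sign (−1)^0·-1^0·-1^-2 = +1.
(a,b)_11: α=1, u≡4; β=1, v≡5 (mod 11); (4|11)=+1, (5|11)=+1; sign (−1)^1·+1^1·+1^1 = -1.
|Ram(2301585, 153439)| = 4, even; anisotropic at {11, 13, 29, 37}.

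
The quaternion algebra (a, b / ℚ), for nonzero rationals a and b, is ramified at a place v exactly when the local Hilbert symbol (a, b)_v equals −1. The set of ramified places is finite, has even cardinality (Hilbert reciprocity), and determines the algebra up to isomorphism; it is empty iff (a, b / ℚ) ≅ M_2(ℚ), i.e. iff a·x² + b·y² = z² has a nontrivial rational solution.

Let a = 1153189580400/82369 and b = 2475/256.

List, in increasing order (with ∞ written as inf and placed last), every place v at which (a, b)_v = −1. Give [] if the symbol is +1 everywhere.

Mod squares: a ≡ 2431, b ≡ 11. Check v ∈ {∞, 2, 3, 5, 7, 11, 13, 17, 41}.
v=2: v_2(a)=4, v_2(b)=-8; units ≡ 7, 3 (mod 8); ε·ε+αω+βω = 1·1+4·1+-8·0 ≡ 1  ⇒  (a,b)_2 = -1.
v=5: a=5^2·(≡4), b=5^2·(≡4) mod 5; (4|5)=+1, (4|5)=+1; (−1)^{2·2·2}·(+1)^2·(+1)^2 = +1.
v=∞: 2431 > 0 and 11 > 0  ⇒  (a,b)_∞ = +1.
v=13: a=13^1·(≡8), b=13^0·(≡2) mod 13; (8|13)=-1, (2|13)=-1; (−1)^{1·0·6}·(-1)^0·(-1)^1 = -1.
v=17: a=17^1·(≡3), b=17^0·(≡10) mod 17; (3|17)=-1, (10|17)=-1; (−1)^{1·0·8}·(-1)^0·(-1)^1 = -1.
v=41: a=41^-2·(≡19), b=41^0·(≡22) mod 41; (19|41)=-1, (22|41)=-1; (−1)^{-2·0·20}·(-1)^0·(-1)^-2 = +1.
v=3: a=3^4·(≡1), b=3^2·(≡2) mod 3; (1|3)=+1, (2|3)=-1; (−1)^{4·2·1}·(+1)^2·(-1)^4 = +1.
v=11: a=11^5·(≡5), b=11^1·(≡9) mod 11; (5|11)=+1, (9|11)=+1; (−1)^{5·1·5}·(+1)^1·(+1)^5 = -1.
v=7: a=7^-2·(≡4), b=7^0·(≡1) mod 7; (4|7)=+1, (1|7)=+1; (−1)^{-2·0·3}·(+1)^0·(+1)^-2 = +1.
(2431, 11 / ℚ) ramifies at {2, 11, 13, 17}: a division algebra.

[2, 11, 13, 17]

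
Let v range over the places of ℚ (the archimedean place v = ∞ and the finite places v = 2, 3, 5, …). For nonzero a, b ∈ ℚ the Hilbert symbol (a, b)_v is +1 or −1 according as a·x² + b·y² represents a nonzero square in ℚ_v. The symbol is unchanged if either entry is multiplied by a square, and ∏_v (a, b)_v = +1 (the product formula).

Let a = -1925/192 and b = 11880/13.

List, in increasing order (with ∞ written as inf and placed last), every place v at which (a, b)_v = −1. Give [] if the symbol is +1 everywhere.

(a, b) ≡ (-231, 4290) mod (ℚ^×)²; places V = {2, 3, 5, 7, 11, 13, ∞}.
(a,b)_3: α=-1, u≡1; β=3, v≡2 (mod 3); (1|3)=+1, (2|3)=-1; sign (−1)^1·+1^3·-1^-1 = +1.
(a,b)_7: α=1, u≡4; β=0, v≡6 (mod 7); (4|7)=+1, (6|7)=-1; sign (−1)^0·+1^0·-1^1 = -1.
(a,b)_11: α=1, u≡9; β=1, v≡1 (mod 11); (9|11)=+1, (1|11)=+1; sign (−1)^1·+1^1·+1^1 = -1.
(a,b)_5: α=2, u≡4; β=1, v≡2 (mod 5); (4|5)=+1, (2|5)=-1; sign (−1)^0·+1^1·-1^2 = +1.
(a,b)_2: α=-6, β=3; u≡1, v≡1 (mod 8); ε(u)ε(v)=0·0, αω(v)=-6·0, βω(u)=3·0; sum ≡ 0  ⇒  +1.
(a,b)_∞: sgn(-231)=−, sgn(4290)=+, so +1.
(a,b)_13: α=0, u≡9; β=-1, v≡11 (mod 13); (9|13)=+1, (11|13)=-1; sign (−1)^0·+1^-1·-1^0 = +1.
|Ram(-231, 4290)| = 2, even; anisotropic at {7, 11}.

[7, 11]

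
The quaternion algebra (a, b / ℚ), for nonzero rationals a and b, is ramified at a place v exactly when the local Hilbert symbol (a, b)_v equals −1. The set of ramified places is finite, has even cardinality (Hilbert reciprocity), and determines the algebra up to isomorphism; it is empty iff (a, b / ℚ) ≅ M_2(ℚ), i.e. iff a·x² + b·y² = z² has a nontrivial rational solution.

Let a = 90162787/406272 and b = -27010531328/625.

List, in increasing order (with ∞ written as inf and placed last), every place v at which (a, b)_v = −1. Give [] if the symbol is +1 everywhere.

Mod squares: a ≡ 1209, b ≡ -103037. Check v ∈ {∞, 2, 3, 5, 11, 13, 17, 19, 23, 29, 31, 43}.
v=19: a=19^0·(≡12), b=19^1·(≡4) mod 19; (12|19)=-1, (4|19)=+1; (−1)^{0·1·9}·(-1)^1·(+1)^0 = -1.
v=23: a=23^-2·(≡3), b=23^0·(≡4) mod 23; (3|23)=+1, (4|23)=+1; (−1)^{-2·0·11}·(+1)^0·(+1)^-2 = +1.
v=2: v_2(a)=-8, v_2(b)=18; units ≡ 1, 3 (mod 8); ε·ε+αω+βω = 0·1+-8·1+18·0 ≡ 0  ⇒  (a,b)_2 = +1.
v=29: a=29^0·(≡28), b=29^1·(≡15) mod 29; (28|29)=+1, (15|29)=-1; (−1)^{0·1·14}·(+1)^1·(-1)^0 = +1.
v=13: a=13^1·(≡11), b=13^0·(≡12) mod 13; (11|13)=-1, (12|13)=+1; (−1)^{1·0·6}·(-1)^0·(+1)^1 = +1.
v=11: a=11^2·(≡2), b=11^1·(≡9) mod 11; (2|11)=-1, (9|11)=+1; (−1)^{2·1·5}·(-1)^1·(+1)^2 = -1.
v=31: a=31^1·(≡7), b=31^0·(≡5) mod 31; (7|31)=+1, (5|31)=+1; (−1)^{1·0·15}·(+1)^0·(+1)^1 = +1.
v=5: a=5^0·(≡1), b=5^-4·(≡2) mod 5; (1|5)=+1, (2|5)=-1; (−1)^{0·-4·2}·(+1)^-4·(-1)^0 = +1.
v=3: a=3^-1·(≡1), b=3^0·(≡1) mod 3; (1|3)=+1, (1|3)=+1; (−1)^{-1·0·1}·(+1)^0·(+1)^-1 = +1.
v=17: a=17^0·(≡1), b=17^1·(≡9) mod 17; (1|17)=+1, (9|17)=+1; (−1)^{0·1·8}·(+1)^1·(+1)^0 = +1.
v=∞: 1209 > 0 and -103037 < 0  ⇒  (a,b)_∞ = +1.
v=43: a=43^2·(≡27), b=43^0·(≡33) mod 43; (27|43)=-1, (33|43)=-1; (−1)^{2·0·21}·(-1)^0·(-1)^2 = +1.
|Ram(1209, -103037)| = 2, even; anisotropic at {11, 19}.

[11, 19]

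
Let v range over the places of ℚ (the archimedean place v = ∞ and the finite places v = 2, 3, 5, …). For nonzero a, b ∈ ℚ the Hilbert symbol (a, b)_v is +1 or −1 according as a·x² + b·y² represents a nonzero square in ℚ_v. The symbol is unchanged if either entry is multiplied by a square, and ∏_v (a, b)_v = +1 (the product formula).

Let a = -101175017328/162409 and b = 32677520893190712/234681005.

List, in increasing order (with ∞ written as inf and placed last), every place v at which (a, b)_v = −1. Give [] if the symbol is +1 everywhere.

(a, b) ≡ (-1463, 3990) mod (ℚ^×)²; places V = {2, 3, 5, 7, 11, 13, 17, 19, 31, ∞}.
(a,b)_7: α=3, u≡2; β=3, v≡5 (mod 7); (2|7)=+1, (5|7)=-1; sign (−1)^1·+1^3·-1^3 = +1.
(a,b)_11: α=3, u≡7; β=2, v≡7 (mod 11); (7|11)=-1, (7|11)=-1; sign (−1)^0·-1^2·-1^3 = -1.
(a,b)_5: α=0, u≡3; β=-1, v≡2 (mod 5); (3|5)=-1, (2|5)=-1; sign (−1)^0·-1^-1·-1^0 = -1.
(a,b)_∞: sgn(-1463)=−, sgn(3990)=+, so +1.
(a,b)_19: α=1, u≡12; β=3, v≡4 (mod 19); (12|19)=-1, (4|19)=+1; sign (−1)^1·-1^3·+1^1 = +1.
(a,b)_2: α=4, β=3; u≡1, v≡3 (mod 8); ε(u)ε(v)=0·1, αω(v)=4·1, βω(u)=3·0; sum ≡ 0  ⇒  +1.
(a,b)_3: α=6, u≡1; β=15, v≡1 (mod 3); (1|3)=+1, (1|3)=+1; sign (−1)^0·+1^15·+1^6 = +1.
(a,b)_13: α=-2, u≡8; β=-2, v≡10 (mod 13); (8|13)=-1, (10|13)=+1; sign (−1)^0·-1^-2·+1^-2 = +1.
(a,b)_31: α=-2, u≡8; β=-2, v≡11 (mod 31); (8|31)=+1, (11|31)=-1; sign (−1)^0·+1^-2·-1^-2 = +1.
(a,b)_17: α=0, u≡1; β=-2, v≡10 (mod 17); (1|17)=+1, (10|17)=-1; sign (−1)^0·+1^-2·-1^0 = +1.
|Ram(-1463, 3990)| = 2, even; anisotropic at {5, 11}.

[5, 11]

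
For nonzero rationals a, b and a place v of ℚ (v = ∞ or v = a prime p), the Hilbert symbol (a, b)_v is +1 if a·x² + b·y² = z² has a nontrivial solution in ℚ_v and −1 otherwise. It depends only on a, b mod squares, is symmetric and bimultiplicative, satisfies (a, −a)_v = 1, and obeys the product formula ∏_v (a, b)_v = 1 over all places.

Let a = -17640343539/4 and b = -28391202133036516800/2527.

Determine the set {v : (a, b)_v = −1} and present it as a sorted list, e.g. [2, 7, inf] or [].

[3, 7, 17, inf]

(a, b) ≡ (-91, -4641) mod (ℚ^×)²; places V = {2, 3, 5, 7, 13, 17, 19, ∞}.
(a,b)_5: α=0, u≡4; β=2, v≡4 (mod 5); (4|5)=+1, (4|5)=+1; sign (−1)^0·+1^2·+1^0 = +1.
(a,b)_13: α=3, u≡5; β=3, v≡7 (mod 13); (5|13)=-1, (7|13)=-1; sign (−1)^0·-1^3·-1^3 = +1.
(a,b)_∞: sgn(-91)=−, sgn(-4641)=−, so -1.
(a,b)_7: α=3, u≡2; β=-1, v≡4 (mod 7); (2|7)=+1, (4|7)=+1; sign (−1)^1·+1^-1·+1^3 = -1.
(a,b)_17: α=2, u≡12; β=7, v≡13 (mod 17); (12|17)=-1, (13|17)=+1; sign (−1)^0·-1^7·+1^2 = -1.
(a,b)_19: α=0, u≡16; β=-2, v≡18 (mod 19); (16|19)=+1, (18|19)=-1; sign (−1)^0·+1^-2·-1^0 = +1.
(a,b)_2: α=-2, β=6; u≡5, v≡7 (mod 8); ε(u)ε(v)=0·1, αω(v)=-2·0, βω(u)=6·1; sum ≡ 0  ⇒  +1.
(a,b)_3: α=4, u≡2; β=9, v≡1 (mod 3); (2|3)=-1, (1|3)=+1; sign (−1)^0·-1^9·+1^4 = -1.
Ram(-91, -4641) = {3, 7, 17, ∞}; no ℚ_3-point on the conic.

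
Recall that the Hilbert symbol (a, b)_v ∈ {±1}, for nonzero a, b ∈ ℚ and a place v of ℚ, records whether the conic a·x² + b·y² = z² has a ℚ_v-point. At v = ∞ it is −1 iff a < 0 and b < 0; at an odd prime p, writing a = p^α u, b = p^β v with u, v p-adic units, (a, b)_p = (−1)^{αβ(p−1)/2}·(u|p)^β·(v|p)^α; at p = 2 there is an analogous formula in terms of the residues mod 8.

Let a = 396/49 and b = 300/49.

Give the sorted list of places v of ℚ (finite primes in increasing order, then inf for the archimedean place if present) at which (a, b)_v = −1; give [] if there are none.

[2, 3]

Mod squares: a ≡ 11, b ≡ 3. Check v ∈ {∞, 2, 3, 5, 7, 11}.
v=5: a=5^0·(≡4), b=5^2·(≡3) mod 5; (4|5)=+1, (3|5)=-1; (−1)^{0·2·2}·(+1)^2·(-1)^0 = +1.
v=2: v_2(a)=2, v_2(b)=2; units ≡ 3, 3 (mod 8); ε·ε+αω+βω = 1·1+2·1+2·1 ≡ 1  ⇒  (a,b)_2 = -1.
v=11: a=11^1·(≡5), b=11^0·(≡5) mod 11; (5|11)=+1, (5|11)=+1; (−1)^{1·0·5}·(+1)^0·(+1)^1 = +1.
v=3: a=3^2·(≡2), b=3^1·(≡1) mod 3; (2|3)=-1, (1|3)=+1; (−1)^{2·1·1}·(-1)^1·(+1)^2 = -1.
v=7: a=7^-2·(≡4), b=7^-2·(≡6) mod 7; (4|7)=+1, (6|7)=-1; (−1)^{-2·-2·3}·(+1)^-2·(-1)^-2 = +1.
v=∞: 11 > 0 and 3 > 0  ⇒  (a,b)_∞ = +1.
(11, 3 / ℚ) ramifies at {2, 3}: a division algebra.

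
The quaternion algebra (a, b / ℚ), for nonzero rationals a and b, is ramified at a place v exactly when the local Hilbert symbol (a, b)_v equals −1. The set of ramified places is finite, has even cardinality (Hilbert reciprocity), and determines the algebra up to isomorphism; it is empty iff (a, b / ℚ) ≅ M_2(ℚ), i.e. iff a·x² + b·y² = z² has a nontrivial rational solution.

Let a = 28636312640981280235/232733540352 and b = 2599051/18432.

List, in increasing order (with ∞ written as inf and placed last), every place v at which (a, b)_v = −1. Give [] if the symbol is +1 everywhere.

(a, b) ≡ (2145, 182) mod (ℚ^×)²; places V = {2, 3, 5, 7, 11, 13, 17, ∞}.
(a,b)_11: α=3, u≡6; β=0, v≡10 (mod 11); (6|11)=-1, (10|11)=-1; sign (−1)^0·-1^0·-1^3 = -1.
(a,b)_17: α=-2, u≡14; β=0, v≡10 (mod 17); (14|17)=-1, (10|17)=-1; sign (−1)^0·-1^0·-1^-2 = +1.
(a,b)_5: α=1, u≡1; β=0, v≡3 (mod 5); (1|5)=+1, (3|5)=-1; sign (−1)^0·+1^0·-1^1 = -1.
(a,b)_13: α=11, u≡4; β=5, v≡3 (mod 13); (4|13)=+1, (3|13)=+1; sign (−1)^0·+1^5·+1^11 = +1.
(a,b)_2: α=-28, β=-11; u≡1, v≡3 (mod 8); ε(u)ε(v)=0·1, αω(v)=-28·1, βω(u)=-11·0; sum ≡ 0  ⇒  +1.
(a,b)_7: α=4, u≡6; β=1, v≡6 (mod 7); (6|7)=-1, (6|7)=-1; sign (−1)^0·-1^1·-1^4 = -1.
(a,b)_3: α=-1, u≡1; β=-2, v≡2 (mod 3); (1|3)=+1, (2|3)=-1; sign (−1)^0·+1^-2·-1^-1 = -1.
(a,b)_∞: sgn(2145)=+, sgn(182)=+, so +1.
(2145, 182 / ℚ) ramifies at {3, 5, 7, 11}: a division algebra.

[3, 5, 7, 11]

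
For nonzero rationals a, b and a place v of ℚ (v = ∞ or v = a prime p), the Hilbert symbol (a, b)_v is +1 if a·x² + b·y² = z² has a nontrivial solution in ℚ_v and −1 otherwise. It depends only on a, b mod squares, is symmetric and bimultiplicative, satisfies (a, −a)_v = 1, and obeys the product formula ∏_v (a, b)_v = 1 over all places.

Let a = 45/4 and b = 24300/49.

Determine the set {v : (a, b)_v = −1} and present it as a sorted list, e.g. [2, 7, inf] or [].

[3, 5]

(a, b) ≡ (5, 3) mod (ℚ^×)²; places V = {2, 3, 5, 7, ∞}.
(a,b)_∞: sgn(5)=+, sgn(3)=+, so +1.
(a,b)_7: α=0, u≡6; β=-2, v≡3 (mod 7); (6|7)=-1, (3|7)=-1; sign (−1)^0·-1^-2·-1^0 = +1.
(a,b)_5: α=1, u≡1; β=2, v≡3 (mod 5); (1|5)=+1, (3|5)=-1; sign (−1)^0·+1^2·-1^1 = -1.
(a,b)_2: α=-2, β=2; u≡5, v≡3 (mod 8); ε(u)ε(v)=0·1, αω(v)=-2·1, βω(u)=2·1; sum ≡ 0  ⇒  +1.
(a,b)_3: α=2, u≡2; β=5, v≡1 (mod 3); (2|3)=-1, (1|3)=+1; sign (−1)^0·-1^5·+1^2 = -1.
|Ram(5, 3)| = 2, even; anisotropic at {3, 5}.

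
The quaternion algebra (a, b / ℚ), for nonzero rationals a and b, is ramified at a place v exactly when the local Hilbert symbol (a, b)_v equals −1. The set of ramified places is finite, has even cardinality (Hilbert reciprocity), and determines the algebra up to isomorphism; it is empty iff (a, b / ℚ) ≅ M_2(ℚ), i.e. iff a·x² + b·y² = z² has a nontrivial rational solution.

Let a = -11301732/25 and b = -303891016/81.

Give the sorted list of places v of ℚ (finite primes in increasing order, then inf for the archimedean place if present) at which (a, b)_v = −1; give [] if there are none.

Mod squares: a ≡ -313937, b ≡ -627874. Check v ∈ {∞, 2, 3, 5, 11, 13, 19, 31, 41}.
v=31: a=31^1·(≡2), b=31^1·(≡20) mod 31; (2|31)=+1, (20|31)=+1; (−1)^{1·1·15}·(+1)^1·(+1)^1 = -1.
v=19: a=19^1·(≡4), b=19^1·(≡10) mod 19; (4|19)=+1, (10|19)=-1; (−1)^{1·1·9}·(+1)^1·(-1)^1 = +1.
v=∞: -313937 < 0 and -627874 < 0  ⇒  (a,b)_∞ = -1.
v=13: a=13^1·(≡2), b=13^1·(≡10) mod 13; (2|13)=-1, (10|13)=+1; (−1)^{1·1·6}·(-1)^1·(+1)^1 = -1.
v=41: a=41^1·(≡39), b=41^1·(≡37) mod 41; (39|41)=+1, (37|41)=+1; (−1)^{1·1·20}·(+1)^1·(+1)^1 = +1.
v=5: a=5^-2·(≡3), b=5^0·(≡4) mod 5; (3|5)=-1, (4|5)=+1; (−1)^{-2·0·2}·(-1)^0·(+1)^-2 = +1.
v=2: v_2(a)=2, v_2(b)=3; units ≡ 7, 7 (mod 8); ε·ε+αω+βω = 1·1+2·0+3·0 ≡ 1  ⇒  (a,b)_2 = -1.
v=11: a=11^0·(≡3), b=11^2·(≡6) mod 11; (3|11)=+1, (6|11)=-1; (−1)^{0·2·5}·(+1)^2·(-1)^0 = +1.
v=3: a=3^2·(≡1), b=3^-4·(≡2) mod 3; (1|3)=+1, (2|3)=-1; (−1)^{2·-4·1}·(+1)^-4·(-1)^2 = +1.
Ram(-313937, -627874) = {2, 13, 31, ∞}; no ℚ_2-point on the conic.

[2, 13, 31, inf]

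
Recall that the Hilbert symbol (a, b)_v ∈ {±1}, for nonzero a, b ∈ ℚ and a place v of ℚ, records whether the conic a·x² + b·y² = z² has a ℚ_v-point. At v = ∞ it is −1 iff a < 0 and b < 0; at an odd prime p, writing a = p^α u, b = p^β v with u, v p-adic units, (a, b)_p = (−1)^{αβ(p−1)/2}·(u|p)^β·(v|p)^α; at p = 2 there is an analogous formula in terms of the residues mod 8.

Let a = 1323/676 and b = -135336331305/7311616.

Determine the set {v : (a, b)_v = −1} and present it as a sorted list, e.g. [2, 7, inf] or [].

Mod squares: a ≡ 3, b ≡ -4505. Check v ∈ {∞, 2, 3, 5, 7, 13, 17, 29, 53}.
v=53: a=53^0·(≡45), b=53^1·(≡41) mod 53; (45|53)=-1, (41|53)=-1; (−1)^{0·1·26}·(-1)^1·(-1)^0 = -1.
v=2: v_2(a)=-2, v_2(b)=-8; units ≡ 3, 7 (mod 8); ε·ε+αω+βω = 1·1+-2·0+-8·1 ≡ 1  ⇒  (a,b)_2 = -1.
v=17: a=17^0·(≡5), b=17^1·(≡3) mod 17; (5|17)=-1, (3|17)=-1; (−1)^{0·1·8}·(-1)^1·(-1)^0 = -1.
v=∞: 3 > 0 and -4505 < 0  ⇒  (a,b)_∞ = +1.
v=3: a=3^3·(≡1), b=3^6·(≡1) mod 3; (1|3)=+1, (1|3)=+1; (−1)^{3·6·1}·(+1)^6·(+1)^3 = +1.
v=7: a=7^2·(≡5), b=7^2·(≡6) mod 7; (5|7)=-1, (6|7)=-1; (−1)^{2·2·3}·(-1)^2·(-1)^2 = +1.
v=5: a=5^0·(≡3), b=5^1·(≡4) mod 5; (3|5)=-1, (4|5)=+1; (−1)^{0·1·2}·(-1)^1·(+1)^0 = -1.
v=29: a=29^0·(≡2), b=29^2·(≡18) mod 29; (2|29)=-1, (18|29)=-1; (−1)^{0·2·14}·(-1)^2·(-1)^0 = +1.
v=13: a=13^-2·(≡9), b=13^-4·(≡8) mod 13; (9|13)=+1, (8|13)=-1; (−1)^{-2·-4·6}·(+1)^-4·(-1)^-2 = +1.
|Ram(3, -4505)| = 4, even; anisotropic at {2, 5, 17, 53}.

[2, 5, 17, 53]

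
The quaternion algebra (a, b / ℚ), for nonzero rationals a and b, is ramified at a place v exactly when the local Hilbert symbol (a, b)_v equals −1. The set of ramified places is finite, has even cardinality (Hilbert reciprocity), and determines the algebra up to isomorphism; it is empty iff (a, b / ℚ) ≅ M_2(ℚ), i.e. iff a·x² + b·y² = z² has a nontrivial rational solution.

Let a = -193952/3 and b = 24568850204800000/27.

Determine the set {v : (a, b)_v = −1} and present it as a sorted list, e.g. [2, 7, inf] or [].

[3, 29]

Mod squares: a ≡ -36366, b ≡ 3135. Check v ∈ {∞, 2, 3, 5, 11, 19, 29}.
v=29: a=29^1·(≡23), b=29^2·(≡18) mod 29; (23|29)=+1, (18|29)=-1; (−1)^{1·2·14}·(+1)^2·(-1)^1 = -1.
v=19: a=19^1·(≡11), b=19^3·(≡3) mod 19; (11|19)=+1, (3|19)=-1; (−1)^{1·3·9}·(+1)^3·(-1)^1 = +1.
v=∞: -36366 < 0 and 3135 > 0  ⇒  (a,b)_∞ = +1.
v=3: a=3^-1·(≡1), b=3^-3·(≡1) mod 3; (1|3)=+1, (1|3)=+1; (−1)^{-1·-3·1}·(+1)^-3·(+1)^-1 = -1.
v=2: v_2(a)=5, v_2(b)=10; units ≡ 1, 7 (mod 8); ε·ε+αω+βω = 0·1+5·0+10·0 ≡ 0  ⇒  (a,b)_2 = +1.
v=11: a=11^1·(≡4), b=11^3·(≡6) mod 11; (4|11)=+1, (6|11)=-1; (−1)^{1·3·5}·(+1)^3·(-1)^1 = +1.
v=5: a=5^0·(≡1), b=5^5·(≡3) mod 5; (1|5)=+1, (3|5)=-1; (−1)^{0·5·2}·(+1)^5·(-1)^0 = +1.
(-36366, 3135 / ℚ) ramifies at {3, 29}: a division algebra.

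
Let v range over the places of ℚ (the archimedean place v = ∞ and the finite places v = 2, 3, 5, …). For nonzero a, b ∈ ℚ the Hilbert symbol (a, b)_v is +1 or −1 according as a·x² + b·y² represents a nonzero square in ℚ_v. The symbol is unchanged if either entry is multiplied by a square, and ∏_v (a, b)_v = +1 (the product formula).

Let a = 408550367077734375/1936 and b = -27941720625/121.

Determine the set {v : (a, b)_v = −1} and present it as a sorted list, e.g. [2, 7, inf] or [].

[2, 17]

Mod squares: a ≡ 39, b ≡ -29393. Check v ∈ {∞, 2, 3, 5, 7, 11, 13, 17, 19}.
v=2: v_2(a)=-4, v_2(b)=0; units ≡ 7, 7 (mod 8); ε·ε+αω+βω = 1·1+-4·0+0·0 ≡ 1  ⇒  (a,b)_2 = -1.
v=17: a=17^2·(≡5), b=17^1·(≡5) mod 17; (5|17)=-1, (5|17)=-1; (−1)^{2·1·8}·(-1)^1·(-1)^2 = -1.
v=3: a=3^3·(≡1), b=3^2·(≡1) mod 3; (1|3)=+1, (1|3)=+1; (−1)^{3·2·1}·(+1)^2·(+1)^3 = +1.
v=19: a=19^2·(≡16), b=19^1·(≡5) mod 19; (16|19)=+1, (5|19)=+1; (−1)^{2·1·9}·(+1)^1·(+1)^2 = +1.
v=11: a=11^-2·(≡2), b=11^-2·(≡6) mod 11; (2|11)=-1, (6|11)=-1; (−1)^{-2·-2·5}·(-1)^-2·(-1)^-2 = +1.
v=∞: 39 > 0 and -29393 < 0  ⇒  (a,b)_∞ = +1.
v=7: a=7^0·(≡1), b=7^1·(≡2) mod 7; (1|7)=+1, (2|7)=+1; (−1)^{0·1·3}·(+1)^1·(+1)^0 = +1.
v=13: a=13^5·(≡9), b=13^3·(≡12) mod 13; (9|13)=+1, (12|13)=+1; (−1)^{5·3·6}·(+1)^3·(+1)^5 = +1.
v=5: a=5^8·(≡4), b=5^4·(≡2) mod 5; (4|5)=+1, (2|5)=-1; (−1)^{8·4·2}·(+1)^4·(-1)^8 = +1.
|Ram(39, -29393)| = 2, even; anisotropic at {2, 17}.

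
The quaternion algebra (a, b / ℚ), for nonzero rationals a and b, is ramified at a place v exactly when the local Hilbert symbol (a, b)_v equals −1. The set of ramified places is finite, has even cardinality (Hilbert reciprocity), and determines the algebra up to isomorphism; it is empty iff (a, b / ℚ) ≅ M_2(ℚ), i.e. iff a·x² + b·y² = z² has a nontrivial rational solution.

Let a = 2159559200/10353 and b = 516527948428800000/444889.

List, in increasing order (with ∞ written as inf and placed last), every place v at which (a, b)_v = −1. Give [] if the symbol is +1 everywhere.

[3, 37]

Mod squares: a ≡ 20706, b ≡ 726495. Check v ∈ {∞, 2, 3, 5, 7, 11, 17, 23, 29, 31, 37, 53}.
v=3: a=3^-1·(≡2), b=3^1·(≡2) mod 3; (2|3)=-1, (2|3)=-1; (−1)^{-1·1·1}·(-1)^1·(-1)^-1 = -1.
v=53: a=53^2·(≡52), b=53^0·(≡42) mod 53; (52|53)=+1, (42|53)=+1; (−1)^{2·0·26}·(+1)^0·(+1)^2 = +1.
v=11: a=11^0·(≡9), b=11^1·(≡5) mod 11; (9|11)=+1, (5|11)=+1; (−1)^{0·1·5}·(+1)^1·(+1)^0 = +1.
v=29: a=29^-1·(≡2), b=29^-2·(≡20) mod 29; (2|29)=-1, (20|29)=+1; (−1)^{-1·-2·14}·(-1)^-2·(+1)^-1 = +1.
v=5: a=5^2·(≡1), b=5^5·(≡4) mod 5; (1|5)=+1, (4|5)=+1; (−1)^{2·5·2}·(+1)^5·(+1)^2 = +1.
v=23: a=23^0·(≡2), b=23^-2·(≡10) mod 23; (2|23)=+1, (10|23)=-1; (−1)^{0·-2·11}·(+1)^-2·(-1)^0 = +1.
v=2: v_2(a)=5, v_2(b)=12; units ≡ 1, 7 (mod 8); ε·ε+αω+βω = 0·1+5·0+12·0 ≡ 0  ⇒  (a,b)_2 = +1.
v=7: a=7^-1·(≡4), b=7^1·(≡6) mod 7; (4|7)=+1, (6|7)=-1; (−1)^{-1·1·3}·(+1)^1·(-1)^-1 = +1.
v=17: a=17^-1·(≡5), b=17^3·(≡6) mod 17; (5|17)=-1, (6|17)=-1; (−1)^{-1·3·8}·(-1)^3·(-1)^-1 = +1.
v=31: a=31^2·(≡21), b=31^2·(≡2) mod 31; (21|31)=-1, (2|31)=+1; (−1)^{2·2·15}·(-1)^2·(+1)^2 = +1.
v=37: a=37^0·(≡6), b=37^1·(≡4) mod 37; (6|37)=-1, (4|37)=+1; (−1)^{0·1·18}·(-1)^1·(+1)^0 = -1.
v=∞: 20706 > 0 and 726495 > 0  ⇒  (a,b)_∞ = +1.
|Ram(20706, 726495)| = 2, even; anisotropic at {3, 37}.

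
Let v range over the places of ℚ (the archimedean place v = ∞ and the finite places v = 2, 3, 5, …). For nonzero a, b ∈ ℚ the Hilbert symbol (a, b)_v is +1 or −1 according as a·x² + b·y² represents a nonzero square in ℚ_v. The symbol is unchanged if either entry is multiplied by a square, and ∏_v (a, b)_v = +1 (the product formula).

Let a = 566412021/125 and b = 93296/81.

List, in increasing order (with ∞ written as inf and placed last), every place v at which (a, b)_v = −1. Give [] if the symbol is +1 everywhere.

[29, 37]

(a, b) ≡ (713545, 119) mod (ℚ^×)²; places V = {2, 3, 5, 7, 17, 19, 29, 37, ∞}.
(a,b)_17: α=0, u≡9; β=1, v≡5 (mod 17); (9|17)=+1, (5|17)=-1; sign (−1)^0·+1^1·-1^0 = +1.
(a,b)_37: α=1, u≡17; β=0, v≡8 (mod 37); (17|37)=-1, (8|37)=-1; sign (−1)^0·-1^0·-1^1 = -1.
(a,b)_3: α=4, u≡1; β=-4, v≡2 (mod 3); (1|3)=+1, (2|3)=-1; sign (−1)^0·+1^-4·-1^4 = +1.
(a,b)_19: α=1, u≡11; β=0, v≡5 (mod 19); (11|19)=+1, (5|19)=+1; sign (−1)^0·+1^0·+1^1 = +1.
(a,b)_29: α=1, u≡4; β=0, v≡14 (mod 29); (4|29)=+1, (14|29)=-1; sign (−1)^0·+1^0·-1^1 = -1.
(a,b)_2: α=0, β=4; u≡1, v≡7 (mod 8); ε(u)ε(v)=0·1, αω(v)=0·0, βω(u)=4·0; sum ≡ 0  ⇒  +1.
(a,b)_5: α=-3, u≡1; β=0, v≡1 (mod 5); (1|5)=+1, (1|5)=+1; sign (−1)^0·+1^0·+1^-3 = +1.
(a,b)_∞: sgn(713545)=+, sgn(119)=+, so +1.
(a,b)_7: α=3, u≡2; β=3, v≡5 (mod 7); (2|7)=+1, (5|7)=-1; sign (−1)^1·+1^3·-1^3 = +1.
Ram(713545, 119) = {29, 37}; no ℚ_29-point on the conic.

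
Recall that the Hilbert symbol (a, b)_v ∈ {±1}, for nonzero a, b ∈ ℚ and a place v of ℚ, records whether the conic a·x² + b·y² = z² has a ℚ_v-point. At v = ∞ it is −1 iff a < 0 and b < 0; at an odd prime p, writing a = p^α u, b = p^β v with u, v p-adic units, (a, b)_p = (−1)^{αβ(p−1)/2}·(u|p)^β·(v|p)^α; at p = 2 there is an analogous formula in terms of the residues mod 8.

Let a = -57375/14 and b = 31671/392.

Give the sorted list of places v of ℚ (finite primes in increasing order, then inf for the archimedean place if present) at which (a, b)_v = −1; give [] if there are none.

(a, b) ≡ (-3570, 782) mod (ℚ^×)²; places V = {2, 3, 5, 7, 17, 23, ∞}.
(a,b)_5: α=3, u≡4; β=0, v≡3 (mod 5); (4|5)=+1, (3|5)=-1; sign (−1)^0·+1^0·-1^3 = -1.
(a,b)_2: α=-1, β=-3; u≡7, v≡7 (mod 8); ε(u)ε(v)=1·1, αω(v)=-1·0, βω(u)=-3·0; sum ≡ 1  ⇒  -1.
(a,b)_17: α=1, u≡3; β=1, v≡10 (mod 17); (3|17)=-1, (10|17)=-1; sign (−1)^0·-1^1·-1^1 = +1.
(a,b)_∞: sgn(-3570)=−, sgn(782)=+, so +1.
(a,b)_7: α=-1, u≡2; β=-2, v≡3 (mod 7); (2|7)=+1, (3|7)=-1; sign (−1)^0·+1^-2·-1^-1 = -1.
(a,b)_23: α=0, u≡4; β=1, v≡20 (mod 23); (4|23)=+1, (20|23)=-1; sign (−1)^0·+1^1·-1^0 = +1.
(a,b)_3: α=3, u≡1; β=4, v≡2 (mod 3); (1|3)=+1, (2|3)=-1; sign (−1)^0·+1^4·-1^3 = -1.
(-3570, 782 / ℚ) ramifies at {2, 3, 5, 7}: a division algebra.

[2, 3, 5, 7]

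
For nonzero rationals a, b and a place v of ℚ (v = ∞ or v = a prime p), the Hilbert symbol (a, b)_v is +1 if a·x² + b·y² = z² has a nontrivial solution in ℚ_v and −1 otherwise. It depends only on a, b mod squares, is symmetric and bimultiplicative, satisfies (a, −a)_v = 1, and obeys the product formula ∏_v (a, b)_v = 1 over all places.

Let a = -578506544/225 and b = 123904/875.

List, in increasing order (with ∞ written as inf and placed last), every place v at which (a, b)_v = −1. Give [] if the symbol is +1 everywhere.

[7, 11]

(a, b) ≡ (-11, 35) mod (ℚ^×)²; places V = {2, 3, 5, 7, 11, 37, ∞}.
(a,b)_11: α=1, u≡7; β=2, v≡2 (mod 11); (7|11)=-1, (2|11)=-1; sign (−1)^0·-1^2·-1^1 = -1.
(a,b)_3: α=-2, u≡1; β=0, v≡2 (mod 3); (1|3)=+1, (2|3)=-1; sign (−1)^0·+1^0·-1^-2 = +1.
(a,b)_37: α=2, u≡25; β=0, v≡32 (mod 37); (25|37)=+1, (32|37)=-1; sign (−1)^0·+1^0·-1^2 = +1.
(a,b)_5: α=-2, u≡4; β=-3, v≡2 (mod 5); (4|5)=+1, (2|5)=-1; sign (−1)^0·+1^-3·-1^-2 = +1.
(a,b)_7: α=4, u≡3; β=-1, v≡3 (mod 7); (3|7)=-1, (3|7)=-1; sign (−1)^0·-1^-1·-1^4 = -1.
(a,b)_2: α=4, β=10; u≡5, v≡3 (mod 8); ε(u)ε(v)=0·1, αω(v)=4·1, βω(u)=10·1; sum ≡ 0  ⇒  +1.
(a,b)_∞: sgn(-11)=−, sgn(35)=+, so +1.
Ram(-11, 35) = {7, 11}; no ℚ_7-point on the conic.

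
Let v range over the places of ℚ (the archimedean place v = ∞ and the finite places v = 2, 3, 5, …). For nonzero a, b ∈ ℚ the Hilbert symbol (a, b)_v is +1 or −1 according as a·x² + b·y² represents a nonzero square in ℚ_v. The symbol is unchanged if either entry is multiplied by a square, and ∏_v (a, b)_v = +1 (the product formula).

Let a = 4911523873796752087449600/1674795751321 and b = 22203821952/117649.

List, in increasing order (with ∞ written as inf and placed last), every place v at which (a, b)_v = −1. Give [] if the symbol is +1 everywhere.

(a, b) ≡ (111, 78) mod (ℚ^×)²; places V = {2, 3, 5, 7, 11, 13, 19, 37, ∞}.
(a,b)_2: α=18, β=7; u≡7, v≡7 (mod 8); ε(u)ε(v)=1·1, αω(v)=18·0, βω(u)=7·0; sum ≡ 1  ⇒  -1.
(a,b)_19: α=2, u≡9; β=2, v≡12 (mod 19); (9|19)=+1, (12|19)=-1; sign (−1)^0·+1^2·-1^2 = +1.
(a,b)_5: α=2, u≡4; β=0, v≡3 (mod 5); (4|5)=+1, (3|5)=-1; sign (−1)^0·+1^0·-1^2 = +1.
(a,b)_∞: sgn(111)=+, sgn(78)=+, so +1.
(a,b)_3: α=11, u≡1; β=3, v≡2 (mod 3); (1|3)=+1, (2|3)=-1; sign (−1)^1·+1^3·-1^11 = +1.
(a,b)_7: α=-12, u≡6; β=-6, v≡4 (mod 7); (6|7)=-1, (4|7)=+1; sign (−1)^0·-1^-6·+1^-12 = +1.
(a,b)_37: α=5, u≡28; β=2, v≡25 (mod 37); (28|37)=+1, (25|37)=+1; sign (−1)^0·+1^2·+1^5 = +1.
(a,b)_13: α=2, u≡8; β=1, v≡2 (mod 13); (8|13)=-1, (2|13)=-1; sign (−1)^0·-1^1·-1^2 = -1.
(a,b)_11: α=-2, u≡3; β=0, v≡1 (mod 11); (3|11)=+1, (1|11)=+1; sign (−1)^0·+1^0·+1^-2 = +1.
(111, 78 / ℚ) ramifies at {2, 13}: a division algebra.

[2, 13]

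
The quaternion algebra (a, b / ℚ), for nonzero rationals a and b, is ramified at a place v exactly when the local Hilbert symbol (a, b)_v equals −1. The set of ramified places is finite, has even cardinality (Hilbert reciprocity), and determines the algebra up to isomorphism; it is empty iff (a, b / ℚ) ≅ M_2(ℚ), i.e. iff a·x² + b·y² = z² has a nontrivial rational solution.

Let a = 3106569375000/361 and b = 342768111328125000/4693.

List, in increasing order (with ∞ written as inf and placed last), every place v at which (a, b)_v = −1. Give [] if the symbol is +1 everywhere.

(a, b) ≡ (390, 442) mod (ℚ^×)²; places V = {2, 3, 5, 7, 13, 17, 19, ∞}.
(a,b)_7: α=2, u≡6; β=2, v≡2 (mod 7); (6|7)=-1, (2|7)=+1; sign (−1)^0·-1^2·+1^2 = +1.
(a,b)_2: α=3, β=3; u≡3, v≡5 (mod 8); ε(u)ε(v)=1·0, αω(v)=3·1, βω(u)=3·1; sum ≡ 0  ⇒  +1.
(a,b)_5: α=7, u≡3; β=12, v≡3 (mod 5); (3|5)=-1, (3|5)=-1; sign (−1)^0·-1^12·-1^7 = -1.
(a,b)_∞: sgn(390)=+, sgn(442)=+, so +1.
(a,b)_17: α=2, u≡2; β=3, v≡9 (mod 17); (2|17)=+1, (9|17)=+1; sign (−1)^0·+1^3·+1^2 = +1.
(a,b)_3: α=3, u≡1; β=6, v≡1 (mod 3); (1|3)=+1, (1|3)=+1; sign (−1)^0·+1^6·+1^3 = +1.
(a,b)_19: α=-2, u≡15; β=-2, v≡16 (mod 19); (15|19)=-1, (16|19)=+1; sign (−1)^0·-1^-2·+1^-2 = +1.
(a,b)_13: α=1, u≡10; β=-1, v≡5 (mod 13); (10|13)=+1, (5|13)=-1; sign (−1)^0·+1^-1·-1^1 = -1.
|Ram(390, 442)| = 2, even; anisotropic at {5, 13}.

[5, 13]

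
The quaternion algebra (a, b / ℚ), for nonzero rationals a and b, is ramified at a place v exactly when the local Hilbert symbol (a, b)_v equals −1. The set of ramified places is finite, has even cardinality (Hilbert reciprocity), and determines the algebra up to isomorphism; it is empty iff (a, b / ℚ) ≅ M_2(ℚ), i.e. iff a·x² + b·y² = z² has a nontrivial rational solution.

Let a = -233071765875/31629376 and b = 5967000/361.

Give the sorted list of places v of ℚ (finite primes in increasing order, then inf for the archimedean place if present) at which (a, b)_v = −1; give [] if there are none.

(a, b) ≡ (-3315, 6630) mod (ℚ^×)²; places V = {2, 3, 5, 13, 17, 19, 37, 43, ∞}.
(a,b)_17: α=1, u≡16; β=1, v≡13 (mod 17); (16|17)=+1, (13|17)=+1; sign (−1)^0·+1^1·+1^1 = +1.
(a,b)_37: α=-2, u≡8; β=0, v≡3 (mod 37); (8|37)=-1, (3|37)=+1; sign (−1)^0·-1^0·+1^-2 = +1.
(a,b)_43: α=2, u≡19; β=0, v≡34 (mod 43); (19|43)=-1, (34|43)=-1; sign (−1)^0·-1^0·-1^2 = +1.
(a,b)_19: α=-2, u≡8; β=-2, v≡12 (mod 19); (8|19)=-1, (12|19)=-1; sign (−1)^0·-1^-2·-1^-2 = +1.
(a,b)_2: α=-6, β=3; u≡5, v≡3 (mod 8); ε(u)ε(v)=0·1, αω(v)=-6·1, βω(u)=3·1; sum ≡ 1  ⇒  -1.
(a,b)_5: α=3, u≡3; β=3, v≡1 (mod 5); (3|5)=-1, (1|5)=+1; sign (−1)^0·-1^3·+1^3 = -1.
(a,b)_3: α=3, u≡2; β=3, v≡2 (mod 3); (2|3)=-1, (2|3)=-1; sign (−1)^1·-1^3·-1^3 = -1.
(a,b)_∞: sgn(-3315)=−, sgn(6630)=+, so +1.
(a,b)_13: α=3, u≡5; β=1, v≡10 (mod 13); (5|13)=-1, (10|13)=+1; sign (−1)^0·-1^1·+1^3 = -1.
|Ram(-3315, 6630)| = 4, even; anisotropic at {2, 3, 5, 13}.

[2, 3, 5, 13]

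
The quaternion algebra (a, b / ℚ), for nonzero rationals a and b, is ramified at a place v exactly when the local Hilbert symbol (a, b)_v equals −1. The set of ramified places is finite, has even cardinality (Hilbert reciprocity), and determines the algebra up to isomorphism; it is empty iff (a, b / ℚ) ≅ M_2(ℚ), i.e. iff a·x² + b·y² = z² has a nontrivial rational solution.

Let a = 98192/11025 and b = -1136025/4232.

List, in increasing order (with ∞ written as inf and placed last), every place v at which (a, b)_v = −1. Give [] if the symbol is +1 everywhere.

(a, b) ≡ (17, -1122) mod (ℚ^×)²; places V = {2, 3, 5, 7, 11, 17, 19, 23, ∞}.
(a,b)_∞: sgn(17)=+, sgn(-1122)=−, so +1.
(a,b)_17: α=1, u≡9; β=1, v≡15 (mod 17); (9|17)=+1, (15|17)=+1; sign (−1)^0·+1^1·+1^1 = +1.
(a,b)_11: α=0, u≡2; β=1, v≡6 (mod 11); (2|11)=-1, (6|11)=-1; sign (−1)^0·-1^1·-1^0 = -1.
(a,b)_2: α=4, β=-3; u≡1, v≡7 (mod 8); ε(u)ε(v)=0·1, αω(v)=4·0, βω(u)=-3·0; sum ≡ 0  ⇒  +1.
(a,b)_5: α=-2, u≡2; β=2, v≡2 (mod 5); (2|5)=-1, (2|5)=-1; sign (−1)^0·-1^2·-1^-2 = +1.
(a,b)_3: α=-2, u≡2; β=5, v≡1 (mod 3); (2|3)=-1, (1|3)=+1; sign (−1)^0·-1^5·+1^-2 = -1.
(a,b)_7: α=-2, u≡3; β=0, v≡3 (mod 7); (3|7)=-1, (3|7)=-1; sign (−1)^0·-1^0·-1^-2 = +1.
(a,b)_23: α=0, u≡15; β=-2, v≡19 (mod 23); (15|23)=-1, (19|23)=-1; sign (−1)^0·-1^-2·-1^0 = +1.
(a,b)_19: α=2, u≡5; β=0, v≡3 (mod 19); (5|19)=+1, (3|19)=-1; sign (−1)^0·+1^0·-1^2 = +1.
|Ram(17, -1122)| = 2, even; anisotropic at {3, 11}.

[3, 11]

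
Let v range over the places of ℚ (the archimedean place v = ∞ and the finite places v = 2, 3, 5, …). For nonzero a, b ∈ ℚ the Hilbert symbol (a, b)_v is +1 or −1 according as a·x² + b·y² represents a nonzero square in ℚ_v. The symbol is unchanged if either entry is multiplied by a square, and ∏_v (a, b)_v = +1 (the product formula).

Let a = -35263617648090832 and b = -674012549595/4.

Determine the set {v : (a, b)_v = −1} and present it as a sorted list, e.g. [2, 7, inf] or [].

Mod squares: a ≡ -13, b ≡ -1155. Check v ∈ {∞, 2, 3, 5, 7, 11, 13, 17, 29}.
v=3: a=3^0·(≡2), b=3^1·(≡2) mod 3; (2|3)=-1, (2|3)=-1; (−1)^{0·1·1}·(-1)^1·(-1)^0 = -1.
v=13: a=13^1·(≡3), b=13^0·(≡11) mod 13; (3|13)=+1, (11|13)=-1; (−1)^{1·0·6}·(+1)^0·(-1)^1 = -1.
v=17: a=17^2·(≡13), b=17^2·(≡8) mod 17; (13|17)=+1, (8|17)=+1; (−1)^{2·2·8}·(+1)^2·(+1)^2 = +1.
v=7: a=7^8·(≡1), b=7^5·(≡5) mod 7; (1|7)=+1, (5|7)=-1; (−1)^{8·5·3}·(+1)^5·(-1)^8 = +1.
v=2: v_2(a)=4, v_2(b)=-2; units ≡ 3, 5 (mod 8); ε·ε+αω+βω = 1·0+4·1+-2·1 ≡ 0  ⇒  (a,b)_2 = +1.
v=5: a=5^0·(≡3), b=5^1·(≡4) mod 5; (3|5)=-1, (4|5)=+1; (−1)^{0·1·2}·(-1)^1·(+1)^0 = -1.
v=29: a=29^2·(≡1), b=29^2·(≡22) mod 29; (1|29)=+1, (22|29)=+1; (−1)^{2·2·14}·(+1)^2·(+1)^2 = +1.
v=11: a=11^2·(≡3), b=11^1·(≡4) mod 11; (3|11)=+1, (4|11)=+1; (−1)^{2·1·5}·(+1)^1·(+1)^2 = +1.
v=∞: -13 < 0 and -1155 < 0  ⇒  (a,b)_∞ = -1.
(-13, -1155 / ℚ) ramifies at {3, 5, 13, ∞}: a division algebra.

[3, 5, 13, inf]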